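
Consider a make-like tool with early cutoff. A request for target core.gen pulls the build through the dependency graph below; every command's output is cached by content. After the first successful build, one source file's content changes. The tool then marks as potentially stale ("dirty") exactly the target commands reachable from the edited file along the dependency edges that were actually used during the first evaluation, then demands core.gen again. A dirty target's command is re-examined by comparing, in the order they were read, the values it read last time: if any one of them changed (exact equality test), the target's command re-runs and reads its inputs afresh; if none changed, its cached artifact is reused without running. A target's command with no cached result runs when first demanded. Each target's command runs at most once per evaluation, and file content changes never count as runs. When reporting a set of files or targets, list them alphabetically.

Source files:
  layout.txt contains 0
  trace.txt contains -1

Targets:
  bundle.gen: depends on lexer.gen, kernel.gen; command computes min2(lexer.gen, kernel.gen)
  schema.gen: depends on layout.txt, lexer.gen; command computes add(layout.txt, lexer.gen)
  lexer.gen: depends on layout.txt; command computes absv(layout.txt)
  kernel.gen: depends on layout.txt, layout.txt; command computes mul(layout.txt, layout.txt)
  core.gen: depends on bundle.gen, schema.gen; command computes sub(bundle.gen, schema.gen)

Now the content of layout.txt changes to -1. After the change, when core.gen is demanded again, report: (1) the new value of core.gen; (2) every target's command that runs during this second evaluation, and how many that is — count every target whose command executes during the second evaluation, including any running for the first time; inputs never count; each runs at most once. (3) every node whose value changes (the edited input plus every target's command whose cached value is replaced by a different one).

First demand of the output computes:
  kernel.gen = mul(0, 0) = 0
  lexer.gen = absv(0) = 0
  bundle.gen = min2(0, 0) = 0
  schema.gen = add(0, 0) = 0
  core.gen = sub(0, 0) = 0

After the edit, cleaning proceeds:
  kernel.gen: a read changed (layout.txt 0->-1; layout.txt 0->-1) — executes, giving 1.
  lexer.gen: a read changed (layout.txt 0->-1) — executes, giving 1.
  bundle.gen: a read changed (lexer.gen 0->1; kernel.gen 0->1) — executes, giving 1.
  schema.gen: a read changed (layout.txt 0->-1; lexer.gen 0->1) — executes, giving 0 — identical to its old value.
  core.gen: a read changed (bundle.gen 0->1) — executes, giving 1.

Demanding core.gen again yields 1.
5 target commands run: bundle.gen, core.gen, kernel.gen, lexer.gen, schema.gen.
The nodes whose values change: bundle.gen, core.gen, kernel.gen, layout.txt, lexer.gen.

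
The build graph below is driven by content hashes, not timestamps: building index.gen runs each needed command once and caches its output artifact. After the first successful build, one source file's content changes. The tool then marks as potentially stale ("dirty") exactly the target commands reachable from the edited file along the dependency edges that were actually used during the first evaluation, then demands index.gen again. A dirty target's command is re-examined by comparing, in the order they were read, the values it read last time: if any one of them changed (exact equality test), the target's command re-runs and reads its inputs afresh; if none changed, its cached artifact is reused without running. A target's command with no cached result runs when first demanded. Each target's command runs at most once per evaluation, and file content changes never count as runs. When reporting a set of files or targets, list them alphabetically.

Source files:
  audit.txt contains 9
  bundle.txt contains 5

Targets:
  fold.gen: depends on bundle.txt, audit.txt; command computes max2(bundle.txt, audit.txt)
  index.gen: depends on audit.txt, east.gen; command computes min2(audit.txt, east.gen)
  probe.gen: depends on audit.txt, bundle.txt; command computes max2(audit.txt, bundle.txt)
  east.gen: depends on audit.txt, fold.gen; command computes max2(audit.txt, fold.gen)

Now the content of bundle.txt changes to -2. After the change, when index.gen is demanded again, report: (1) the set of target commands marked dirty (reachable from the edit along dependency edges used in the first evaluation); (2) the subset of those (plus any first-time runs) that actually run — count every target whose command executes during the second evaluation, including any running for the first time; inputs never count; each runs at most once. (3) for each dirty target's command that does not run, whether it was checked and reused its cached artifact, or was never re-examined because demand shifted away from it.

Initial pass — values computed on the first demand:
  fold.gen = max2(5, 9) = 9
  east.gen = max2(9, 9) = 9
  index.gen = min2(9, 9) = 9

Second demand — change propagation:
  fold.gen: re-runs because bundle.txt 5->-2; new result 9 (unchanged).
  east.gen: re-examined; everything it read last time is the same (audit.txt unchanged, fold.gen unchanged) — cache 9 kept, no run.
  index.gen: re-examined; everything it read last time is the same (audit.txt unchanged, east.gen unchanged) — cache 9 kept, no run.

The important point: fold.gen recomputes to an identical value, and the output ends up unchanged.

Dirty set: east.gen, fold.gen, index.gen.
Run set: fold.gen (1 run).
Re-examined without running (cache reused): east.gen, index.gen.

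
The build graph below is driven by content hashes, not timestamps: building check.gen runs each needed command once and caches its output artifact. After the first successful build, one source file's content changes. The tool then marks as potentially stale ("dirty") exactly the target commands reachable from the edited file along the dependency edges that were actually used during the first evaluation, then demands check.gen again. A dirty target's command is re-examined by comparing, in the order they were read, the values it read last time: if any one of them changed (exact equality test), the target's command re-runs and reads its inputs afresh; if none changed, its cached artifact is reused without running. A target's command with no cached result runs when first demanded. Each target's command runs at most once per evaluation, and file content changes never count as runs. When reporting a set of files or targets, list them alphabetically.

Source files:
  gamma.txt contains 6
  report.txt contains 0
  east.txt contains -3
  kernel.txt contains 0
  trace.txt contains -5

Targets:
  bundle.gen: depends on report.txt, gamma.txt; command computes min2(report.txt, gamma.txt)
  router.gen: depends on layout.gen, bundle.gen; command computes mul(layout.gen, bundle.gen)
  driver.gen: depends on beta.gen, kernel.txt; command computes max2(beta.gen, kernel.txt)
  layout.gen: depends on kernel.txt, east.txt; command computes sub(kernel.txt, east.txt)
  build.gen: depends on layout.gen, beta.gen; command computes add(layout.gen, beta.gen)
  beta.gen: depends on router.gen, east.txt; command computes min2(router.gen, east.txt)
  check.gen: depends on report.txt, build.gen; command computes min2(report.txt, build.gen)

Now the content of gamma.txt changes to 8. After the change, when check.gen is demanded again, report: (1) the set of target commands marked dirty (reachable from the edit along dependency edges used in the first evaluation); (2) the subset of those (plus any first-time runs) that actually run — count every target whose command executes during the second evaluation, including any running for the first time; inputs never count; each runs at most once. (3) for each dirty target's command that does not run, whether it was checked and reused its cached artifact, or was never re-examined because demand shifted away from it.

Dirty set: beta.gen, build.gen, bundle.gen, check.gen, router.gen.
Run set: bundle.gen (1 run).
Re-examined without running (cache reused): beta.gen, build.gen, check.gen, router.gen.
The important point: bundle.gen recomputes to an identical value, and the output ends up unchanged.

Initial pass — values computed on the first demand:
  bundle.gen = min2(0, 6) = 0
  layout.gen = sub(0, -3) = 3
  router.gen = mul(3, 0) = 0
  beta.gen = min2(0, -3) = -3
  build.gen = add(3, -3) = 0
  check.gen = min2(0, 0) = 0

Second demand — change propagation:
  bundle.gen: re-runs because gamma.txt 6->8; new result 0 (unchanged).
  router.gen: re-examined; everything it read last time is the same (layout.gen unchanged, bundle.gen unchanged) — cache 0 kept, no run.
  beta.gen: re-examined; everything it read last time is the same (router.gen unchanged, east.txt unchanged) — cache -3 kept, no run.
  build.gen: re-examined; everything it read last time is the same (layout.gen unchanged, beta.gen unchanged) — cache 0 kept, no run.
  check.gen: re-examined; everything it read last time is the same (report.txt unchanged, build.gen unchanged) — cache 0 kept, no run.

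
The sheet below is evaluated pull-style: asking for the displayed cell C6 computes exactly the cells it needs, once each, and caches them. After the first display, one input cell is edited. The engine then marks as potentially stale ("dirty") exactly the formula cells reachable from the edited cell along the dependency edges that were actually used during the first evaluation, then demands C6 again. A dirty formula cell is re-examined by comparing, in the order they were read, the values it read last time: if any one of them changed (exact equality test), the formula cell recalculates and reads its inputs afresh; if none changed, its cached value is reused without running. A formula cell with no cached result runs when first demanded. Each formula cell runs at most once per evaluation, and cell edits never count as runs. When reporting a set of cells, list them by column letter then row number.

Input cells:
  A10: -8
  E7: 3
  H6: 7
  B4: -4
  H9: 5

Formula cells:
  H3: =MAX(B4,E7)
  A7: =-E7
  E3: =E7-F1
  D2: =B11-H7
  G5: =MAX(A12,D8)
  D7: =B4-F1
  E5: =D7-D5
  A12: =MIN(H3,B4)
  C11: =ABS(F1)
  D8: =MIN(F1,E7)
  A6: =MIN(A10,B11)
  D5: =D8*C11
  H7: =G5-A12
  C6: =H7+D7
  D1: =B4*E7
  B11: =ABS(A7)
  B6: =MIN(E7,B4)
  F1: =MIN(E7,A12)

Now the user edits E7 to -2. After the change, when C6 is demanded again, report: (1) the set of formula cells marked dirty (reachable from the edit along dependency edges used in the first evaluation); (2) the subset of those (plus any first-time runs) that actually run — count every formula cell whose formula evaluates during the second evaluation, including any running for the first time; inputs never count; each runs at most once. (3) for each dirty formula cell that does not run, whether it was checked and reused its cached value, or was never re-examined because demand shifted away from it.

First demand of the output computes:
  H3 = MAX(-4, 3) = 3
  A12 = MIN(3, -4) = -4
  F1 = MIN(3, -4) = -4
  D7 = -4 - -4 = 0
  D8 = MIN(-4, 3) = -4
  G5 = MAX(-4, -4) = -4
  H7 = -4 - -4 = 0
  C6 = 0 + 0 = 0

After the edit, cleaning proceeds:
  H3: a read changed (E7 3->-2) — executes, giving -2.
  A12: a read changed (H3 3->-2) — executes, giving -4 — identical to its old value.
  F1: a read changed (E7 3->-2) — executes, giving -4 — identical to its old value.
  D7: dirty, but its reads are unchanged (B4 unchanged, F1 unchanged); cached 0 stands.
  D8: a read changed (E7 3->-2) — executes, giving -4 — identical to its old value.
  G5: dirty, but its reads are unchanged (A12 unchanged, D8 unchanged); cached -4 stands.
  H7: dirty, but its reads are unchanged (G5 unchanged, A12 unchanged); cached 0 stands.
  C6: dirty, but its reads are unchanged (H7 unchanged, D7 unchanged); cached 0 stands.

Note where the cutoff bites: G5 is checked, finds nothing changed, and keeps its cache.

The edit dirties: A12, C6, D7, D8, F1, G5, H3, H7.
4 formula cells run: A12, D8, F1, H3.
Cache hits after checking: C6, D7, G5, H7.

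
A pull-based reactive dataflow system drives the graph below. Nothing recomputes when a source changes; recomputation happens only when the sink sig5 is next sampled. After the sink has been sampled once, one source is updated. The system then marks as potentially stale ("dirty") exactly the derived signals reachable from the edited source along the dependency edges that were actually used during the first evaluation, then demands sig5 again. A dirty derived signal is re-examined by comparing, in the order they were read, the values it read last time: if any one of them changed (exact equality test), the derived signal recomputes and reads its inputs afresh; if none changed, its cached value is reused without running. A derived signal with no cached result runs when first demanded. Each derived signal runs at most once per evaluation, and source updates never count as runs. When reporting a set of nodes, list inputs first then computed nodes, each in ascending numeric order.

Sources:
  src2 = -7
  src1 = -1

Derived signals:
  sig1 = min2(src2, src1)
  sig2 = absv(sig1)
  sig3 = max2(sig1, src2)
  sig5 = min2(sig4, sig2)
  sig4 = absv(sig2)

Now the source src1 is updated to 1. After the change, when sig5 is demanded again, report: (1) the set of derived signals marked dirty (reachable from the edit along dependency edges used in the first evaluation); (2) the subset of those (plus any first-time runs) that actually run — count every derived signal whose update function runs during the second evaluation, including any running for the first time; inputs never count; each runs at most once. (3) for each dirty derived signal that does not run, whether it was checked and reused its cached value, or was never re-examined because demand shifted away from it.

Marked dirty: sig1, sig2, sig4, sig5.
Derived signals that run: sig1 — 1 in total.
Checked but reused from cache: sig2, sig4, sig5.
Key observation: the change is absorbed at sig1 — it re-runs but produces the same value, and the output's value is unchanged.

First evaluation (everything demanded from the output):
  sig1 = min2(-7, -1) = -7
  sig2 = absv(-7) = 7
  sig4 = absv(7) = 7
  sig5 = min2(7, 7) = 7

Propagation after the edit:
  sig1: runs — src1 -1->1; result -7 (same value as before).
  sig2: checked — values it read are unchanged (sig1 unchanged); reused cached 7 without running.
  sig4: checked — values it read are unchanged (sig2 unchanged); reused cached 7 without running.
  sig5: checked — values it read are unchanged (sig4 unchanged, sig2 unchanged); reused cached 7 without running.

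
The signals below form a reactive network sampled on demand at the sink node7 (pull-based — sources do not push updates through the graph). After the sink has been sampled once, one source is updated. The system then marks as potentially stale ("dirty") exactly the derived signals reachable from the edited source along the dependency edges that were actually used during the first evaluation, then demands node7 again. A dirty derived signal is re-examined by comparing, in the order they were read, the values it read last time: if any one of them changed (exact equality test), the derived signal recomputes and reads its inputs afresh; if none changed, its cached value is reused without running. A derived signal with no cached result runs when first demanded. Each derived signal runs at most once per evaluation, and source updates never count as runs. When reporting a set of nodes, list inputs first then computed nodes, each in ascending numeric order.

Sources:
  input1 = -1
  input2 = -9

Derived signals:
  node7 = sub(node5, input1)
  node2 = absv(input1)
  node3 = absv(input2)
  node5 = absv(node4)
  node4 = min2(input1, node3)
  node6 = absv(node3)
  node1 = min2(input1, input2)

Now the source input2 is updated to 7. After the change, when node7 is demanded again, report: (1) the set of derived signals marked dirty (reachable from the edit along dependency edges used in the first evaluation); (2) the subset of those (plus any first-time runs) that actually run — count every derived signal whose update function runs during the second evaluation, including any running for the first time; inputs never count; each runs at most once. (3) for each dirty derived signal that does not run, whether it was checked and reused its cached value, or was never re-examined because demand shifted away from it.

Dirty set: node3, node4, node5, node7.
Run set: node3, node4 (2 run).
Re-examined without running (cache reused): node5, node7.
The important point: node4 recomputes to an identical value, and the output ends up unchanged.

Initial pass — values computed on the first demand:
  node3 = absv(-9) = 9
  node4 = min2(-1, 9) = -1
  node5 = absv(-1) = 1
  node7 = sub(1, -1) = 2

Second demand — change propagation:
  node3: re-runs because input2 -9->7; new result 7.
  node4: re-runs because node3 9->7; new result -1 (unchanged).
  node5: re-examined; everything it read last time is the same (node4 unchanged) — cache 1 kept, no run.
  node7: re-examined; everything it read last time is the same (node5 unchanged, input1 unchanged) — cache 2 kept, no run.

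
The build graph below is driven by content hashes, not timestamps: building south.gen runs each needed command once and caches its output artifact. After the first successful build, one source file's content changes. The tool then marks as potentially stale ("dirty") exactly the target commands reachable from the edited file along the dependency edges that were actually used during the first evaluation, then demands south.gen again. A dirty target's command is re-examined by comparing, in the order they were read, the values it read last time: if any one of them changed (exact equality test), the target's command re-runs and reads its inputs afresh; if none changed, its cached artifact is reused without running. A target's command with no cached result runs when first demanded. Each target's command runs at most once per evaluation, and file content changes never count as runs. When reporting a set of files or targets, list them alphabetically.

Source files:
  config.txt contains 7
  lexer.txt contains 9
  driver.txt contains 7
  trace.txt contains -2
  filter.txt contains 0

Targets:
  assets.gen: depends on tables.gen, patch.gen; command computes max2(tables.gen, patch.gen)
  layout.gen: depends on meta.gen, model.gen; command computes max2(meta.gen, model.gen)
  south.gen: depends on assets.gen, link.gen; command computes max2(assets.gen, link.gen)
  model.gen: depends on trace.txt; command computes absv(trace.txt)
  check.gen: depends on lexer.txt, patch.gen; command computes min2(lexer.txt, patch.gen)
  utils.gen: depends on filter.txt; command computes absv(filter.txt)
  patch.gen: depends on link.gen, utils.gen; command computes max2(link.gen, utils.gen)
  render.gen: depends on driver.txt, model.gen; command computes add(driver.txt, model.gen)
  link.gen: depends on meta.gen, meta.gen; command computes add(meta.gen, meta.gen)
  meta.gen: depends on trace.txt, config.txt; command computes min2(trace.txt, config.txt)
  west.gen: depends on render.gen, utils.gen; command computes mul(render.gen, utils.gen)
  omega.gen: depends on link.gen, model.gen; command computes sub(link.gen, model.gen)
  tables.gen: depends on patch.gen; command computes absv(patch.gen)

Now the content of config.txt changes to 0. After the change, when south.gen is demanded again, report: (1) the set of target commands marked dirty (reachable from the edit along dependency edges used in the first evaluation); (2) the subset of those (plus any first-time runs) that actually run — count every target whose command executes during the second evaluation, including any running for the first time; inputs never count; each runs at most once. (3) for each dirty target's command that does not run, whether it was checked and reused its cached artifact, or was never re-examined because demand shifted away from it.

Initial pass — values computed on the first demand:
  meta.gen = min2(-2, 7) = -2
  link.gen = add(-2, -2) = -4
  utils.gen = absv(0) = 0
  patch.gen = max2(-4, 0) = 0
  tables.gen = absv(0) = 0
  assets.gen = max2(0, 0) = 0
  south.gen = max2(0, -4) = 0

Second demand — change propagation:
  meta.gen: re-runs because config.txt 7->0; new result -2 (unchanged).
  link.gen: re-examined; everything it read last time is the same (meta.gen unchanged, meta.gen unchanged) — cache -4 kept, no run.
  patch.gen: re-examined; everything it read last time is the same (link.gen unchanged, utils.gen unchanged) — cache 0 kept, no run.
  tables.gen: re-examined; everything it read last time is the same (patch.gen unchanged) — cache 0 kept, no run.
  assets.gen: re-examined; everything it read last time is the same (tables.gen unchanged, patch.gen unchanged) — cache 0 kept, no run.
  south.gen: re-examined; everything it read last time is the same (assets.gen unchanged, link.gen unchanged) — cache 0 kept, no run.

The important point: meta.gen recomputes to an identical value, and the output ends up unchanged.

Dirty set: assets.gen, link.gen, meta.gen, patch.gen, south.gen, tables.gen.
Run set: meta.gen (1 run).
Re-examined without running (cache reused): assets.gen, link.gen, patch.gen, south.gen, tables.gen.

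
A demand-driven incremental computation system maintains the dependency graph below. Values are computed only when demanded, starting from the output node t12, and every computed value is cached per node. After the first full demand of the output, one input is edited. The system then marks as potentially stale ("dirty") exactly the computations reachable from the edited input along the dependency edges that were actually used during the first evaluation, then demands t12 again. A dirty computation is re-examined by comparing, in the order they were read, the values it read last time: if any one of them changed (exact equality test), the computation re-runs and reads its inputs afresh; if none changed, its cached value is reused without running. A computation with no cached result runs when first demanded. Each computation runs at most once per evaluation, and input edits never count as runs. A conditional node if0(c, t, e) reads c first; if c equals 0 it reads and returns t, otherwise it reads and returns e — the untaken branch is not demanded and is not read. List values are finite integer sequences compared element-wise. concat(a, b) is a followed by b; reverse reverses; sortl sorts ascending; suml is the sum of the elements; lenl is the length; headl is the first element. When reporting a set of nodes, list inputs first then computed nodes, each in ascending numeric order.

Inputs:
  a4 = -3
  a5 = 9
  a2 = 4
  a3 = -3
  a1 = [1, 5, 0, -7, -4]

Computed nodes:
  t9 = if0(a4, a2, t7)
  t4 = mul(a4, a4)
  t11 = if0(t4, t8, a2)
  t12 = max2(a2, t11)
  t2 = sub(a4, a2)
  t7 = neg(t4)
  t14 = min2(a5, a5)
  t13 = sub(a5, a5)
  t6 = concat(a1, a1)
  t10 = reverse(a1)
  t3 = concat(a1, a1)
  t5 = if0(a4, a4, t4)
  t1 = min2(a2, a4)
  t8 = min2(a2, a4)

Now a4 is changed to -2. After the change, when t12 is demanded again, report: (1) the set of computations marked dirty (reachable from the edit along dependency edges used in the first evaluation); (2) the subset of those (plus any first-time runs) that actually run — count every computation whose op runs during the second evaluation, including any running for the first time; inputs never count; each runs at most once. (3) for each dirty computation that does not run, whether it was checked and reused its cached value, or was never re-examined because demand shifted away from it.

First evaluation (everything demanded from the output):
  t4 = mul(-3, -3) = 9
  t11 = if0(t4=9 -> else branch a2) = 4
  t12 = max2(4, 4) = 4

Propagation after the edit:
  t4: runs — a4 -3->-2; a4 -3->-2; result 4.
  t11: runs — t4 9->4; result 4 (same value as before).
  t12: checked — values it read are unchanged (a2 unchanged, t11 unchanged); reused cached 4 without running.

Key observation: the change is absorbed at t11 — it re-runs but produces the same value, and the output's value is unchanged.

Marked dirty: t4, t11, t12.
Computations that run: t4, t11 — 2 in total.
Checked but reused from cache: t12.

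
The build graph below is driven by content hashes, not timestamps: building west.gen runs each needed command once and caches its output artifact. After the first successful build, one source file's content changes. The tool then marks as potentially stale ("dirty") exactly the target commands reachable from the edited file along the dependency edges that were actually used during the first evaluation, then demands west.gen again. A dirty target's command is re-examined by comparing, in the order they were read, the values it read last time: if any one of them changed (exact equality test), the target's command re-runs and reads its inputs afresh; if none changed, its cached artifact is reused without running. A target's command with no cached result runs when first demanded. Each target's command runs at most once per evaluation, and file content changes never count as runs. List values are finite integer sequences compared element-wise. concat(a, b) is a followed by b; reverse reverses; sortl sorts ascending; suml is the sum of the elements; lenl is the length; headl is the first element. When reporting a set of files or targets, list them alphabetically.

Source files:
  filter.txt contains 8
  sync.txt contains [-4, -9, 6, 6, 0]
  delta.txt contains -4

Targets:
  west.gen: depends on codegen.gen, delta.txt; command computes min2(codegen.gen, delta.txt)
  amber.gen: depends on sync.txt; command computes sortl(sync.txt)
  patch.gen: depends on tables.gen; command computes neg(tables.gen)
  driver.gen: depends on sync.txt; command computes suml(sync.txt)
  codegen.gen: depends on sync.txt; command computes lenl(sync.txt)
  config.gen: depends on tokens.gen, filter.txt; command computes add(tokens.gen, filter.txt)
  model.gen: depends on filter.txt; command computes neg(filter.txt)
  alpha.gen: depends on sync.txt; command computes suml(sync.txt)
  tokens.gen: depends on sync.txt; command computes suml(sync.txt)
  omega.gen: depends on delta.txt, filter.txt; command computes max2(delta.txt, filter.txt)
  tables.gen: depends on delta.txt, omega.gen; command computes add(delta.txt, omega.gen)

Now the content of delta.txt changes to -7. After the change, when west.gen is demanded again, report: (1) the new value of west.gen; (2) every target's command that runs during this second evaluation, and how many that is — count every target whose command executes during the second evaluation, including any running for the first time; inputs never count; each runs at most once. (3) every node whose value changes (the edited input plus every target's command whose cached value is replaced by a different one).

Initial pass — values computed on the first demand:
  codegen.gen = lenl([-4, -9, 6, 6, 0]) = 5
  west.gen = min2(5, -4) = -4

Second demand — change propagation:
  west.gen: re-runs because delta.txt -4->-7; new result -7.

west.gen now evaluates to -7.
Run set: west.gen (1 run).
Changed values: delta.txt, west.gen.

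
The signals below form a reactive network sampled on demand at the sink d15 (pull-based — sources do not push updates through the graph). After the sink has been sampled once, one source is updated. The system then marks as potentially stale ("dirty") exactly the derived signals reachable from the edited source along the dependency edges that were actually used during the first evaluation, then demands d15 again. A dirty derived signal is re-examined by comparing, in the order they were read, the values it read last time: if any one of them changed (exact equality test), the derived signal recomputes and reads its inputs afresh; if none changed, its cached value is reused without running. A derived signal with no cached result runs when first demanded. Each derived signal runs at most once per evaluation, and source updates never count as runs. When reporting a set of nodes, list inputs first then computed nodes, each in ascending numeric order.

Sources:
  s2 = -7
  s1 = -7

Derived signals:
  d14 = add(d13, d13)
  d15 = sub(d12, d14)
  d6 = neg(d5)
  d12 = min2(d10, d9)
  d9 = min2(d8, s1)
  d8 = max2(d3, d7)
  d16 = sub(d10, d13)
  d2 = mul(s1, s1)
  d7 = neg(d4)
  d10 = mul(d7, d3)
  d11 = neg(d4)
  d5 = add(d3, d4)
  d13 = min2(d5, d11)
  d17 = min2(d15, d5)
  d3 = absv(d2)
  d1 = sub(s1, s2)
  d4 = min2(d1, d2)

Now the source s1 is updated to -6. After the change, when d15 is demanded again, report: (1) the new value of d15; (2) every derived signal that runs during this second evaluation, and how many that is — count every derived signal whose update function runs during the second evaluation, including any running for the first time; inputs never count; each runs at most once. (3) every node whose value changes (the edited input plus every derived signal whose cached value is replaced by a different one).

d15 now evaluates to -34.
Run set: d1, d2, d3, d4, d5, d7, d8, d9, d10, d11, d12, d13, d14, d15 (14 run).
Changed values: s1, d1, d2, d3, d4, d5, d7, d8, d9, d10, d11, d12, d13, d14, d15.

Initial pass — values computed on the first demand:
  d1 = sub(-7, -7) = 0
  d2 = mul(-7, -7) = 49
  d3 = absv(49) = 49
  d4 = min2(0, 49) = 0
  d5 = add(49, 0) = 49
  d7 = neg(0) = 0
  d8 = max2(49, 0) = 49
  d9 = min2(49, -7) = -7
  d10 = mul(0, 49) = 0
  d11 = neg(0) = 0
  d12 = min2(0, -7) = -7
  d13 = min2(49, 0) = 0
  d14 = add(0, 0) = 0
  d15 = sub(-7, 0) = -7

Second demand — change propagation:
  d1: re-runs because s1 -7->-6; new result 1.
  d2: re-runs because s1 -7->-6; s1 -7->-6; new result 36.
  d3: re-runs because d2 49->36; new result 36.
  d4: re-runs because d1 0->1; d2 49->36; new result 1.
  d5: re-runs because d3 49->36; d4 0->1; new result 37.
  d7: re-runs because d4 0->1; new result -1.
  d8: re-runs because d3 49->36; d7 0->-1; new result 36.
  d9: re-runs because d8 49->36; s1 -7->-6; new result -6.
  d10: re-runs because d7 0->-1; d3 49->36; new result -36.
  d11: re-runs because d4 0->1; new result -1.
  d12: re-runs because d10 0->-36; d9 -7->-6; new result -36.
  d13: re-runs because d5 49->37; d11 0->-1; new result -1.
  d14: re-runs because d13 0->-1; d13 0->-1; new result -2.
  d15: re-runs because d12 -7->-36; d14 0->-2; new result -34.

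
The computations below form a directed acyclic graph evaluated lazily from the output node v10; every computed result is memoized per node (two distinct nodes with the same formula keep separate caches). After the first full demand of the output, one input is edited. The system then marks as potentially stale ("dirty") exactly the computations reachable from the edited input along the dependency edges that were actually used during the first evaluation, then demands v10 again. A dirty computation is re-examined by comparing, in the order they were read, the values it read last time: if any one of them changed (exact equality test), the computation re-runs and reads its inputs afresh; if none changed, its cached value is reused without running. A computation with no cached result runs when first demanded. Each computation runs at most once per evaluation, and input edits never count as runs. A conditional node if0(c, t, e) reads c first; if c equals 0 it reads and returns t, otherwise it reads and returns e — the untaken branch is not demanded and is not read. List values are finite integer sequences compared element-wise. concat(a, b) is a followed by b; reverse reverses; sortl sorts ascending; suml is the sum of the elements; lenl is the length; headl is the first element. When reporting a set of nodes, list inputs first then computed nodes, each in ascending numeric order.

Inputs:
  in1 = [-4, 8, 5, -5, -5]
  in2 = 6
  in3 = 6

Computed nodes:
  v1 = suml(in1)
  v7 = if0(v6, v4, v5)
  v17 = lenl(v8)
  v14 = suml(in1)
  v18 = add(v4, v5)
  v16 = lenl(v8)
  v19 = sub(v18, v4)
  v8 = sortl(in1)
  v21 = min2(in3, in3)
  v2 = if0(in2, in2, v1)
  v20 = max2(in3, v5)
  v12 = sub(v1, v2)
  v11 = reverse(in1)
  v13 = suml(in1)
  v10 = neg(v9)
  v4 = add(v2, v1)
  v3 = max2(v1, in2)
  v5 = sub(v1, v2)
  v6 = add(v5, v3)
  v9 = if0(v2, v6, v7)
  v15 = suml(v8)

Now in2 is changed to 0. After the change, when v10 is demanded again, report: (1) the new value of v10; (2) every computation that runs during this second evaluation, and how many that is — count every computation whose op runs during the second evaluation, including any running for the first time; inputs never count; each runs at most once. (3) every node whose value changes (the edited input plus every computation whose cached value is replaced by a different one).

First demand of the output computes:
  v1 = suml([-4, 8, 5, -5, -5]) = -1
  v2 = if0(in2=6 -> else branch v1) = -1
  v3 = max2(-1, 6) = 6
  v5 = sub(-1, -1) = 0
  v6 = add(0, 6) = 6
  v7 = if0(v6=6 -> else branch v5) = 0
  v9 = if0(v2=-1 -> else branch v7) = 0
  v10 = neg(0) = 0

After the edit, cleaning proceeds:
  v2: a read changed (in2 6->0) — executes, giving 0.
  v3: a read changed (in2 6->0) — executes, giving 0.
  v5: a read changed (v2 -1->0) — executes, giving -1.
  v6: a read changed (v5 0->-1; v3 6->0) — executes, giving -1.
  v7: stays stale; no demand reaches it after the flip.
  v9: a read changed (v2 -1->0) — executes, giving -1.
  v10: a read changed (v9 0->-1) — executes, giving 1.

Note the branch switch — demand abandons v7, which is never re-examined.

Demanding v10 again yields 1.
6 computations run: v2, v3, v5, v6, v9, v10.
The nodes whose values change: in2, v2, v3, v5, v6, v9, v10.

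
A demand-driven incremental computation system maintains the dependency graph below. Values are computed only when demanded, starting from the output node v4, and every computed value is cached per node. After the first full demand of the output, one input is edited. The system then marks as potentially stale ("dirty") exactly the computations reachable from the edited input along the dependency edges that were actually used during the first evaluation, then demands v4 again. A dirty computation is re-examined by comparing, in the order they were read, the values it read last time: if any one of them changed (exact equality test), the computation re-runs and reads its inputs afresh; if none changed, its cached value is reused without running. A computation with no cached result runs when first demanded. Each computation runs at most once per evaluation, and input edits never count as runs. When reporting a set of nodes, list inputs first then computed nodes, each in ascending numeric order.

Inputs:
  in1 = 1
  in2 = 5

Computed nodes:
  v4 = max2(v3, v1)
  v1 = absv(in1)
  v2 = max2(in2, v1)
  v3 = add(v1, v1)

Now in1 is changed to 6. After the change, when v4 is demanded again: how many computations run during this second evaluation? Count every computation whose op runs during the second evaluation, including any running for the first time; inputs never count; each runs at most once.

Computations that run: v1, v3, v4 — 3 in total.

First evaluation (everything demanded from the output):
  v1 = absv(1) = 1
  v3 = add(1, 1) = 2
  v4 = max2(2, 1) = 2

Propagation after the edit:
  v1: runs — in1 1->6; result 6.
  v3: runs — v1 1->6; v1 1->6; result 12.
  v4: runs — v3 2->12; v1 1->6; result 12.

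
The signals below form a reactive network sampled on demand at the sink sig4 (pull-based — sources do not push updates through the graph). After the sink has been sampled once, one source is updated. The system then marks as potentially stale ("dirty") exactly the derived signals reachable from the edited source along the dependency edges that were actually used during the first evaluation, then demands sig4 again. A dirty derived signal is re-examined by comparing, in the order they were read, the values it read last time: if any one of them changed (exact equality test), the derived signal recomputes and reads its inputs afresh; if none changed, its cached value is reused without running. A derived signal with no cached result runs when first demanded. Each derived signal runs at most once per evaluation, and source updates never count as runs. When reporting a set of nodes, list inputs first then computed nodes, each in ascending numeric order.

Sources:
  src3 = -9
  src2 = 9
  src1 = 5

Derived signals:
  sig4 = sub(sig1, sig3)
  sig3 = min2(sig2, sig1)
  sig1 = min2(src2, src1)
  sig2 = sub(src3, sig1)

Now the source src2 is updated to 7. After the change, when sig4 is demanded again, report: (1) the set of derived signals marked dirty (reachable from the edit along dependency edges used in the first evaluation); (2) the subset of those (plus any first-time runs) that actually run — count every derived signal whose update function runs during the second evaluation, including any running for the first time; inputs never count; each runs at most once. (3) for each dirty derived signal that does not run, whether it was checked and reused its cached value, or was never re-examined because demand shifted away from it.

Dirty set: sig1, sig2, sig3, sig4.
Run set: sig1 (1 run).
Re-examined without running (cache reused): sig2, sig3, sig4.
The important point: sig1 recomputes to an identical value, and the output ends up unchanged.

Initial pass — values computed on the first demand:
  sig1 = min2(9, 5) = 5
  sig2 = sub(-9, 5) = -14
  sig3 = min2(-14, 5) = -14
  sig4 = sub(5, -14) = 19

Second demand — change propagation:
  sig1: re-runs because src2 9->7; new result 5 (unchanged).
  sig2: re-examined; everything it read last time is the same (src3 unchanged, sig1 unchanged) — cache -14 kept, no run.
  sig3: re-examined; everything it read last time is the same (sig2 unchanged, sig1 unchanged) — cache -14 kept, no run.
  sig4: re-examined; everything it read last time is the same (sig1 unchanged, sig3 unchanged) — cache 19 kept, no run.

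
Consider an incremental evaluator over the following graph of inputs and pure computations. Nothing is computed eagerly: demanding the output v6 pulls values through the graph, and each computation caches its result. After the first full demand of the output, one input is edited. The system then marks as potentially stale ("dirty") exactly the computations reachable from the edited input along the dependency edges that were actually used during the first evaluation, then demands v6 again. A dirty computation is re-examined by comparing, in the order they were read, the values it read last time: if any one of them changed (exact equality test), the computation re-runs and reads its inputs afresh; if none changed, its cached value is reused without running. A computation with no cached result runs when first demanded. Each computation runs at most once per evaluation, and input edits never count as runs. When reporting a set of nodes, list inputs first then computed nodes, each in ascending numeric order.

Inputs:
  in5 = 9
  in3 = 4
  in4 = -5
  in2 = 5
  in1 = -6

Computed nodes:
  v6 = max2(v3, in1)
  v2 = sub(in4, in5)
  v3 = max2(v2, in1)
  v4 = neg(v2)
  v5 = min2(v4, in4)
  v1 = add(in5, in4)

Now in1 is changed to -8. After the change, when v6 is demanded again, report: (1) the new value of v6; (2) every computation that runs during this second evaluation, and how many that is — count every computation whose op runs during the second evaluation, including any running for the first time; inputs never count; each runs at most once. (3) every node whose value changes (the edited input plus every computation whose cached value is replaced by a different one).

Initial pass — values computed on the first demand:
  v2 = sub(-5, 9) = -14
  v3 = max2(-14, -6) = -6
  v6 = max2(-6, -6) = -6

Second demand — change propagation:
  v3: re-runs because in1 -6->-8; new result -8.
  v6: re-runs because v3 -6->-8; in1 -6->-8; new result -8.

v6 now evaluates to -8.
Run set: v3, v6 (2 run).
Changed values: in1, v3, v6.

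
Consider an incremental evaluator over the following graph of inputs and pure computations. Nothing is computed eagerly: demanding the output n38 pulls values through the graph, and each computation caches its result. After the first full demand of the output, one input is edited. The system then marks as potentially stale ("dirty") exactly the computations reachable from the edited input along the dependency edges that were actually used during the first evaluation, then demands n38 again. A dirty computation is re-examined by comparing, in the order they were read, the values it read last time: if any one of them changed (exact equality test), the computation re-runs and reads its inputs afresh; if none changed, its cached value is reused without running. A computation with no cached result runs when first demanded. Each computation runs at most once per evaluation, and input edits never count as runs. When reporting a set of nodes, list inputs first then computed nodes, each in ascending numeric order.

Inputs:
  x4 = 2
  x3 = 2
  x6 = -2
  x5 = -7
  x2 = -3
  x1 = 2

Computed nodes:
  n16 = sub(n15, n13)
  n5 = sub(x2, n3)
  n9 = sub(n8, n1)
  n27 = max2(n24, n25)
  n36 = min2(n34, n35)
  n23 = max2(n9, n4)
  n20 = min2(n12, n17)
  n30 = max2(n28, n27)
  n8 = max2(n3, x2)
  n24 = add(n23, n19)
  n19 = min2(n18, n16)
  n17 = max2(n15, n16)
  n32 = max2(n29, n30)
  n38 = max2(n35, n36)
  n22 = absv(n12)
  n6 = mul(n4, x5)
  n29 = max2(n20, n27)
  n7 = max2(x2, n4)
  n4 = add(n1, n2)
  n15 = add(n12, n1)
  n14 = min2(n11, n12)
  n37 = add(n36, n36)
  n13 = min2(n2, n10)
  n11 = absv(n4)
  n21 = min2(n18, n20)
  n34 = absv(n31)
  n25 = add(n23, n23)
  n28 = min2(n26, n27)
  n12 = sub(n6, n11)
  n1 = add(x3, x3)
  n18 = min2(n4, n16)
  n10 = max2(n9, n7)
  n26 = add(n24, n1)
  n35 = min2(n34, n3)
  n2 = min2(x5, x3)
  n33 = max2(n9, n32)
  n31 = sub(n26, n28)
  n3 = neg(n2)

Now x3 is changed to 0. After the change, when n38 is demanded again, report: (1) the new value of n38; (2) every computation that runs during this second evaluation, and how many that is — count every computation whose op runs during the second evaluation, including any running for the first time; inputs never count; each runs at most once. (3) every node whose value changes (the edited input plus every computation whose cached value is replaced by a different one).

n38 now evaluates to 0.
Run set: n1, n2, n4, n6, n7, n9, n10, n11, n12, n13, n15, n16, n18, n19, n23, n24, n25, n26, n27, n28, n31 (21 run).
Changed values: x3, n1, n4, n6, n9, n10, n11, n12, n15, n16, n18, n19, n23, n25, n26, n27, n28.
The important point: at n3 every value read last time is unchanged, so the dirty flag clears without a run.

Initial pass — values computed on the first demand:
  n1 = add(2, 2) = 4
  n2 = min2(-7, 2) = -7
  n3 = neg(-7) = 7
  n4 = add(4, -7) = -3
  n6 = mul(-3, -7) = 21
  n7 = max2(-3, -3) = -3
  n8 = max2(7, -3) = 7
  n9 = sub(7, 4) = 3
  n10 = max2(3, -3) = 3
  n11 = absv(-3) = 3
  n12 = sub(21, 3) = 18
  n13 = min2(-7, 3) = -7
  n15 = add(18, 4) = 22
  n16 = sub(22, -7) = 29
  n18 = min2(-3, 29) = -3
  n19 = min2(-3, 29) = -3
  n23 = max2(3, -3) = 3
  n24 = add(3, -3) = 0
  n25 = add(3, 3) = 6
  n26 = add(0, 4) = 4
  n27 = max2(0, 6) = 6
  n28 = min2(4, 6) = 4
  n31 = sub(4, 4) = 0
  n34 = absv(0) = 0
  n35 = min2(0, 7) = 0
  n36 = min2(0, 0) = 0
  n38 = max2(0, 0) = 0

Second demand — change propagation:
  n1: re-runs because x3 2->0; x3 2->0; new result 0.
  n2: re-runs because x3 2->0; new result -7 (unchanged).
  n3: re-examined; everything it read last time is the same (n2 unchanged) — cache 7 kept, no run.
  n4: re-runs because n1 4->0; new result -7.
  n6: re-runs because n4 -3->-7; new result 49.
  n7: re-runs because n4 -3->-7; new result -3 (unchanged).
  n8: re-examined; everything it read last time is the same (n3 unchanged, x2 unchanged) — cache 7 kept, no run.
  n9: re-runs because n1 4->0; new result 7.
  n10: re-runs because n9 3->7; new result 7.
  n11: re-runs because n4 -3->-7; new result 7.
  n12: re-runs because n6 21->49; n11 3->7; new result 42.
  n13: re-runs because n10 3->7; new result -7 (unchanged).
  n15: re-runs because n12 18->42; n1 4->0; new result 42.
  n16: re-runs because n15 22->42; new result 49.
  n18: re-runs because n4 -3->-7; n16 29->49; new result -7.
  n19: re-runs because n18 -3->-7; n16 29->49; new result -7.
  n23: re-runs because n9 3->7; n4 -3->-7; new result 7.
  n24: re-runs because n23 3->7; n19 -3->-7; new result 0 (unchanged).
  n25: re-runs because n23 3->7; n23 3->7; new result 14.
  n26: re-runs because n1 4->0; new result 0.
  n27: re-runs because n25 6->14; new result 14.
  n28: re-runs because n26 4->0; n27 6->14; new result 0.
  n31: re-runs because n26 4->0; n28 4->0; new result 0 (unchanged).
  n34: re-examined; everything it read last time is the same (n31 unchanged) — cache 0 kept, no run.
  n35: re-examined; everything it read last time is the same (n34 unchanged, n3 unchanged) — cache 0 kept, no run.
  n36: re-examined; everything it read last time is the same (n34 unchanged, n35 unchanged) — cache 0 kept, no run.
  n38: re-examined; everything it read last time is the same (n35 unchanged, n36 unchanged) — cache 0 kept, no run.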